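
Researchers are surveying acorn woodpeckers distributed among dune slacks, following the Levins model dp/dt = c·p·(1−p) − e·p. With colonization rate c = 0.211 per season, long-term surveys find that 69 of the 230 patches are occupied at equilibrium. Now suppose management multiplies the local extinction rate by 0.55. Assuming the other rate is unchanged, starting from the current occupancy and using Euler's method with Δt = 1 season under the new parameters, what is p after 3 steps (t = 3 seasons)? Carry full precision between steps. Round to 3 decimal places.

Observed p* = 69/230 = 0.30000.
Balance c(1−p*) = e gives e = 0.211×(1 − 0.30000) = 0.14770.
Starting from p₀ = 0.30000; update p ← p + (dp/dt)·Δt with the new parameters.
t = 1: p = 0.30000 + (+0.01994) = 0.31994
t = 2: p = 0.31994 + (+0.01992) = 0.33986
t = 3: p = 0.33986 + (+0.01973) = 0.35959

0.360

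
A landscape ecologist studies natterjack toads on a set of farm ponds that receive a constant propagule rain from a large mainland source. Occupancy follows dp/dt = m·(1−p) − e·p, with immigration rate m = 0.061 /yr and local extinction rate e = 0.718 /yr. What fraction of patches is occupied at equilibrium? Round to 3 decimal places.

At equilibrium the propagule rain into empty patches balances local extinction: m(1−p*) = e·p*.
p* = m/(m+e) = 0.061/(0.061+0.718) = 0.061/0.7790 = 0.0783.

0.078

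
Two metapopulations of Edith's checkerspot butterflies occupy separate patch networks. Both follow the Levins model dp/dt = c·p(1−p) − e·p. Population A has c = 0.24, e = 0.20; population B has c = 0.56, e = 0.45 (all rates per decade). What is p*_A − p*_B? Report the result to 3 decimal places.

A: p*_A = 1 − 0.20/0.24 = 0.1667.
B: p*_B = 1 − 0.45/0.56 = 0.1964.
p*_A − p*_B = 0.1667 − 0.1964 = -0.0298.

-0.030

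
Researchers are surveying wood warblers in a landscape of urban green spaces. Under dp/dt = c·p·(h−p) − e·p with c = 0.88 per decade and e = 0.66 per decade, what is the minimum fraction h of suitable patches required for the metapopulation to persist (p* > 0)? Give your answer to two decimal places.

p* = h − e/c is positive only when h > e/c.
h_min = e/c = 0.66/0.88 = 0.7500.

0.75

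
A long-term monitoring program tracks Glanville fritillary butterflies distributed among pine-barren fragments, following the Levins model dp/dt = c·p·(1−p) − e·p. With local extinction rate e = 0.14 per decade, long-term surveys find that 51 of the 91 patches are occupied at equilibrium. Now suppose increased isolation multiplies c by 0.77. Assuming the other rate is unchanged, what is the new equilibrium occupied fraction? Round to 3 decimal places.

Observed p* = 51/91 = 0.56044.
Balance c(1−p*) = e gives c = e/(1 − 0.56044) = 0.14/0.43956 = 0.31850.
New p* = 1 − e/c = 1 − 0.14000/0.24525 = 0.42915.

0.429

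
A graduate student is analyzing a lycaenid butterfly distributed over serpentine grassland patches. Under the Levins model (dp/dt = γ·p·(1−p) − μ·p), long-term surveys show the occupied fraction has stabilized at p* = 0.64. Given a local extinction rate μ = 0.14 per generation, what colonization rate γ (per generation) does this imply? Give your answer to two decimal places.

At equilibrium γ(1−p*) = μ, so γ = μ/(1−p*).
γ = 0.14/(1 − 0.64) = 0.14/0.3600 = 0.3889.

0.39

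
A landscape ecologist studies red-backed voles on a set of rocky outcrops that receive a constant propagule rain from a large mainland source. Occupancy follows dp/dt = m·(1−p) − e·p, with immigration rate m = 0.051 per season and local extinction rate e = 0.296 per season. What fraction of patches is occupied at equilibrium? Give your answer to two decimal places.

At equilibrium the propagule rain into empty patches balances local extinction: m(1−p*) = e·p*.
p* = m/(m+e) = 0.051/(0.051+0.296) = 0.051/0.3470 = 0.1470.

0.15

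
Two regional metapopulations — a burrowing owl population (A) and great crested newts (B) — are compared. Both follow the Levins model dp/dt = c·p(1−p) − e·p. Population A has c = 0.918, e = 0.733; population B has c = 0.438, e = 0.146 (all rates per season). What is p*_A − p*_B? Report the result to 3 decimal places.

A: p*_A = 1 − 0.733/0.918 = 0.2015.
B: p*_B = 1 − 0.146/0.438 = 0.6667.
p*_A − p*_B = 0.2015 − 0.6667 = -0.4651.

-0.465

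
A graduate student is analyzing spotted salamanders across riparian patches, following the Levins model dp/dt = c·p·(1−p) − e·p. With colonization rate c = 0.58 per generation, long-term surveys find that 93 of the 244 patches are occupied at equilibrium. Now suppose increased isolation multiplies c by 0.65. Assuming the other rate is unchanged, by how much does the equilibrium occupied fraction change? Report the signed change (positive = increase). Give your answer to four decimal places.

Observed p* = 93/244 = 0.38115.
Balance c(1−p*) = e gives e = 0.58×(1 − 0.38115) = 0.35893.
New p* = 1 − e/c = 1 − 0.35893/0.37700 = 0.04793.
Δp* = 0.04793 − 0.38115 = -0.33322.

-0.3332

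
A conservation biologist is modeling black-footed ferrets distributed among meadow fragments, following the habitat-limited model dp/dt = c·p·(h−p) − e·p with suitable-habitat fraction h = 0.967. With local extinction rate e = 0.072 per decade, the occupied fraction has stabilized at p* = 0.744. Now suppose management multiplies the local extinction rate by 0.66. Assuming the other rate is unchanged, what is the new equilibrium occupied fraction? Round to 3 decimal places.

Balance c(h−p*) = e gives c = e/(0.967 − 0.74400) = 0.072/0.22300 = 0.32287.
New p* = 0.967 − e/c = 0.967 − 0.04752/0.32287 = 0.81982.

0.820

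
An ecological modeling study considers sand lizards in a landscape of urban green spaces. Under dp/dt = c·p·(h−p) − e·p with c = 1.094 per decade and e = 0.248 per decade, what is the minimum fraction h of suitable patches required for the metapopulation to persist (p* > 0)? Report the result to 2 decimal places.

0.23

p* = h − e/c is positive only when h > e/c.
h_min = e/c = 0.248/1.094 = 0.2267.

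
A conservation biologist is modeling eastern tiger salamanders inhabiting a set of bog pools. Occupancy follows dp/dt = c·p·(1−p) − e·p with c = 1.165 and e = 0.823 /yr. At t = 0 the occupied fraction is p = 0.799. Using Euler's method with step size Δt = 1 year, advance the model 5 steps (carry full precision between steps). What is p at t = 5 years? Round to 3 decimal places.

0.299

Update rule: p ← p + [c·p·(1−p) − e·p]·Δt with Δt = 1.
  1  |  dp/dt·Δt = -0.470479  |  p_1 = 0.328521
  2  |  dp/dt·Δt = -0.013380  |  p_2 = 0.315141
  3  |  dp/dt·Δt = -0.007923  |  p_3 = 0.307219
  4  |  dp/dt·Δt = -0.004888  |  p_4 = 0.302331
  5  |  dp/dt·Δt = -0.003088  |  p_5 = 0.299242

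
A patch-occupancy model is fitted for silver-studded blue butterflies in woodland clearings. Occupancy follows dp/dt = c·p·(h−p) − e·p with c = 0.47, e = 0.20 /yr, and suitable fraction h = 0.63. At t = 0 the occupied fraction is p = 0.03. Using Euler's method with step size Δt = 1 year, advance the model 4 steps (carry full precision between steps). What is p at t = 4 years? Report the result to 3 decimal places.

Update rule: p ← p + [c·p·(h−p) − e·p]·Δt with Δt = 1.
p: 0.03000 → 0.03246  (Δp = +0.00246)
p: 0.03246 → 0.03508  (Δp = +0.00262)
p: 0.03508 → 0.03788  (Δp = +0.00279)
p: 0.03788 → 0.04084  (Δp = +0.00297)

0.041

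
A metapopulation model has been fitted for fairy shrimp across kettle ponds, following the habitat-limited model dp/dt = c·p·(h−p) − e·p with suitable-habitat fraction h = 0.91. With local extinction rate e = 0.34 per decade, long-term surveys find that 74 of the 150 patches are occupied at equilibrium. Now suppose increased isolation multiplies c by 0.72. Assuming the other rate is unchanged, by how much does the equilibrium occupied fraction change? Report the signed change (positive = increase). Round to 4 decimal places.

Observed p* = 74/150 = 0.49333.
Balance c(h−p*) = e gives c = e/(0.91 − 0.49333) = 0.34/0.41667 = 0.81599.
New p* = 0.91 − e/c = 0.91 − 0.34000/0.58751 = 0.33129.
Δp* = 0.33129 − 0.49333 = -0.16204.

-0.1620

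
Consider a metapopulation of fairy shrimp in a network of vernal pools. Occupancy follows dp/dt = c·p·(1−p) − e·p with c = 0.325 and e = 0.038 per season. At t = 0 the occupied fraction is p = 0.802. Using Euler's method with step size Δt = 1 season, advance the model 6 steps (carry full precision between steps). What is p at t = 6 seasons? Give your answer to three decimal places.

Update rule: p ← p + [c·p·(1−p) − e·p]·Δt with Δt = 1.
  1  |  dp/dt·Δt = +0.021133  |  p_1 = 0.823133
  2  |  dp/dt·Δt = +0.016036  |  p_2 = 0.839169
  3  |  dp/dt·Δt = +0.011975  |  p_3 = 0.851144
  4  |  dp/dt·Δt = +0.008833  |  p_4 = 0.859977
  5  |  dp/dt·Δt = +0.006456  |  p_5 = 0.866433
  6  |  dp/dt·Δt = +0.004687  |  p_6 = 0.871120

0.871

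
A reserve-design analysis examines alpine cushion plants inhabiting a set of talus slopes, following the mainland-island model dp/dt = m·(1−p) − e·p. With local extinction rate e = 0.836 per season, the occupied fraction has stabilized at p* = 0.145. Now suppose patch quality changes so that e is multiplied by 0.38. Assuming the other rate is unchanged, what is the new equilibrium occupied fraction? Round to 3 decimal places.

Balance m(1−p*) = e·p* gives m = e·p*/(1−p*) = 0.836×0.14500/0.85500 = 0.14178.
New p* = m/(m+e) = 0.14178/(0.14178+0.31768) = 0.30858.

0.309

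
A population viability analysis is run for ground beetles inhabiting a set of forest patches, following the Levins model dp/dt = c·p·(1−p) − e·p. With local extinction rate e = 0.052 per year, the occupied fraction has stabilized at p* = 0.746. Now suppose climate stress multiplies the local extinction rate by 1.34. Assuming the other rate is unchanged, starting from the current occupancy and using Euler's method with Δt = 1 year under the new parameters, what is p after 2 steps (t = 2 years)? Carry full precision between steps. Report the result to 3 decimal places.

0.722

Balance c(1−p*) = e gives c = e/(1 − 0.74600) = 0.052/0.25400 = 0.20472.
Starting from p₀ = 0.74600; update p ← p + (dp/dt)·Δt with the new parameters.
t = 1: p = 0.74600 + (-0.01319) = 0.73281
t = 2: p = 0.73281 + (-0.01098) = 0.72183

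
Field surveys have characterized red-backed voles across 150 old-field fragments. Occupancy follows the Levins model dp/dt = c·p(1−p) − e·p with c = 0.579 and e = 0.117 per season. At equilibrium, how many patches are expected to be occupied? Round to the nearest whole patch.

120

p* = 1 − e/c = 1 − 0.117/0.579 = 0.7979.
Expected occupied patches = N × p* = 150 × 0.7979 = 119.69 ≈ 120.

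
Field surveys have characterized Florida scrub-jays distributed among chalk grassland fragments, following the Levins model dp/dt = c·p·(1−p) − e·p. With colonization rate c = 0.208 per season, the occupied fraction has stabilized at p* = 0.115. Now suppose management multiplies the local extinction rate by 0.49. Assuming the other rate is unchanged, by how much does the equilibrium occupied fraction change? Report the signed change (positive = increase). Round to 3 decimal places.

Balance c(1−p*) = e gives e = 0.208×(1 − 0.11500) = 0.18408.
New p* = 1 − e/c = 1 − 0.09020/0.20800 = 0.56635.
Δp* = 0.56635 − 0.11500 = +0.45135.

0.451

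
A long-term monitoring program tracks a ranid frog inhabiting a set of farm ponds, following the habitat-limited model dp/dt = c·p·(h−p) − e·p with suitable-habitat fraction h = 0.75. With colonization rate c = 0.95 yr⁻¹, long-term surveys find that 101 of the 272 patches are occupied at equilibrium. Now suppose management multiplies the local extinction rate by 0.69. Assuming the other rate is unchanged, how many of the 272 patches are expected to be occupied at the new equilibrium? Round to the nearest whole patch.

Observed p* = 101/272 = 0.37132.
Balance c(h−p*) = e gives e = 0.95×(0.75 − 0.37132) = 0.35975.
New p* = 0.75 − e/c = 0.75 − 0.24823/0.95000 = 0.48871.
Expected occupied = 272 × 0.48871 = 132.93 ≈ 133.

133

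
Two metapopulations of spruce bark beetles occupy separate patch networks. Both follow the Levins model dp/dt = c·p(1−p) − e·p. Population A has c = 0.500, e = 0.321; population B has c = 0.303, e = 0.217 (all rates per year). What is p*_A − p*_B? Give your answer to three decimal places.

0.074

A: p*_A = 1 − 0.321/0.500 = 0.3580.
B: p*_B = 1 − 0.217/0.303 = 0.2838.
p*_A − p*_B = 0.3580 − 0.2838 = 0.0742.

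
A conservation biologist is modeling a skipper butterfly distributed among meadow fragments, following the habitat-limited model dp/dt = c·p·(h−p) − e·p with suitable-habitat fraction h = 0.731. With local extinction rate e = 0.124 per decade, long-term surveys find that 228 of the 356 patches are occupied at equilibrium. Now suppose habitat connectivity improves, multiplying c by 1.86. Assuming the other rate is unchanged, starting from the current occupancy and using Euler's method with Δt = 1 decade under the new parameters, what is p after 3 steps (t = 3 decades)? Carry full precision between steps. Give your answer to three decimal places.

0.697

Observed p* = 228/356 = 0.64045.
Balance c(h−p*) = e gives c = e/(0.731 − 0.64045) = 0.124/0.09055 = 1.36940.
Starting from p₀ = 0.64045; update p ← p + (dp/dt)·Δt with the new parameters.
t = 1: p = 0.64045 + (+0.06830) = 0.70875
t = 2: p = 0.70875 + (-0.04771) = 0.66103
t = 3: p = 0.66103 + (+0.03583) = 0.69687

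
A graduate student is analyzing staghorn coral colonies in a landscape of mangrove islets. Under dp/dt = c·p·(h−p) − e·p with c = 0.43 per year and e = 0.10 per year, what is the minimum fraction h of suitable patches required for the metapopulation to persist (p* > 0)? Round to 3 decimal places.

0.233

p* = h − e/c is positive only when h > e/c.
h_min = e/c = 0.10/0.43 = 0.2326.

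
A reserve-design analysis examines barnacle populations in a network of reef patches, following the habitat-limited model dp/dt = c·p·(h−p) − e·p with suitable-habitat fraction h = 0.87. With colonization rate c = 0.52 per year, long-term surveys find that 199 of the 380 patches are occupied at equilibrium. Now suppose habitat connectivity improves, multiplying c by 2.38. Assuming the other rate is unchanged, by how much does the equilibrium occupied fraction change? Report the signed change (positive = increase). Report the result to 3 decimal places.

0.201

Observed p* = 199/380 = 0.52368.
Balance c(h−p*) = e gives e = 0.52×(0.87 − 0.52368) = 0.18009.
New p* = 0.87 − e/c = 0.87 − 0.18009/1.23760 = 0.72448.
Δp* = 0.72448 − 0.52368 = +0.20080.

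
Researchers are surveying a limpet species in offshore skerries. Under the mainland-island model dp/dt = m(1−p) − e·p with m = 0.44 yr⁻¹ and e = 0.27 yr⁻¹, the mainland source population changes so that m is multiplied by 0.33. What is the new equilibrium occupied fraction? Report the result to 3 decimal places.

Before: p* = 0.44/(0.44+0.27) = 0.6197.
After: m = 0.1452, e = 0.27; p* = 0.1452/0.4152 = 0.3497.

0.350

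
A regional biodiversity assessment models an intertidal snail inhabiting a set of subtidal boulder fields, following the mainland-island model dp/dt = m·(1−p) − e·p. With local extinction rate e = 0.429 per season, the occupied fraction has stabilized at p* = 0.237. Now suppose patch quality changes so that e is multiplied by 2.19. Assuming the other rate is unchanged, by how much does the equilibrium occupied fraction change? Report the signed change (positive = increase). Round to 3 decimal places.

Balance m(1−p*) = e·p* gives m = e·p*/(1−p*) = 0.429×0.23700/0.76300 = 0.13325.
New p* = m/(m+e) = 0.13325/(0.13325+0.93951) = 0.12421.
Δp* = 0.12421 − 0.23700 = -0.11279.

-0.113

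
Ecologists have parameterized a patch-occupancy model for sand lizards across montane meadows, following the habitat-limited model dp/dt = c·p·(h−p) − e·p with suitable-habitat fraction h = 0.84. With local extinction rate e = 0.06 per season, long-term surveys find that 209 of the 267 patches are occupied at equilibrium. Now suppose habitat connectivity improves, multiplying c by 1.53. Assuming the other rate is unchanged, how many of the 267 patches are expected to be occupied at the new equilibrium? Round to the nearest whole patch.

Observed p* = 209/267 = 0.78277.
Balance c(h−p*) = e gives c = e/(0.84 − 0.78277) = 0.06/0.05723 = 1.04840.
New p* = 0.84 − e/c = 0.84 − 0.06000/1.60405 = 0.80259.
Expected occupied = 267 × 0.80259 = 214.29 ≈ 214.

214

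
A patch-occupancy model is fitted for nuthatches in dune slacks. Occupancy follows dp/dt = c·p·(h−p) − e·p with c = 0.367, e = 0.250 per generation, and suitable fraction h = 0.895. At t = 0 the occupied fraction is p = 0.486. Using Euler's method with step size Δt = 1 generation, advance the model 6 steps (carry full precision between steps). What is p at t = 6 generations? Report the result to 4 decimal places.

Update rule: p ← p + [c·p·(h−p) − e·p]·Δt with Δt = 1.
t = 1: p = 0.48600 + (-0.04855) = 0.43745
t = 2: p = 0.43745 + (-0.03591) = 0.40154
t = 3: p = 0.40154 + (-0.02767) = 0.37388
t = 4: p = 0.37388 + (-0.02196) = 0.35191
t = 5: p = 0.35191 + (-0.01784) = 0.33408
t = 6: p = 0.33408 + (-0.01475) = 0.31933

0.3193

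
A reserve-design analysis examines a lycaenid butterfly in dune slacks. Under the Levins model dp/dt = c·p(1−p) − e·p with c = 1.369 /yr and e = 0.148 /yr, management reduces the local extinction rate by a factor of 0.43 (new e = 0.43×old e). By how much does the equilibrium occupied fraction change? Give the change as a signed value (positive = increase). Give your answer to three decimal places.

Before: p* = 1 − 0.148/1.369 = 0.8919.
After the change, c = 1.369, e = 0.06364, so p* = 1 − 0.06364/1.369 = 0.9535.
Δp* = 0.9535 − 0.8919 = +0.0616.

0.062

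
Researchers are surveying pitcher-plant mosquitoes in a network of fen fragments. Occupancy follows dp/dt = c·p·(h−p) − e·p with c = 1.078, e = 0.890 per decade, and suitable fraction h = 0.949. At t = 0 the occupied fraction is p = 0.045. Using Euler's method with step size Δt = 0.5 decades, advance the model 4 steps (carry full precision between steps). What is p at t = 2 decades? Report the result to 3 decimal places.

Update rule: p ← p + [c·p·(h−p) − e·p]·Δt with Δt = 0.5.
p: 0.04500 → 0.04690  (Δp = +0.00190)
p: 0.04690 → 0.04884  (Δp = +0.00193)
p: 0.04884 → 0.05080  (Δp = +0.00196)
p: 0.05080 → 0.05279  (Δp = +0.00199)

0.053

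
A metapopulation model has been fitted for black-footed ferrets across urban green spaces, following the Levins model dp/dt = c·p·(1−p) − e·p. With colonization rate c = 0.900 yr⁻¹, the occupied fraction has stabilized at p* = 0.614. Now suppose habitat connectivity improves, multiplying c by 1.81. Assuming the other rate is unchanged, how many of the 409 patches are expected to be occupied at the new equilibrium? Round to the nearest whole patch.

322

Balance c(1−p*) = e gives e = 0.900×(1 − 0.61400) = 0.34740.
New p* = 1 − e/c = 1 − 0.34740/1.62900 = 0.78674.
Expected occupied = 409 × 0.78674 = 321.78 ≈ 322.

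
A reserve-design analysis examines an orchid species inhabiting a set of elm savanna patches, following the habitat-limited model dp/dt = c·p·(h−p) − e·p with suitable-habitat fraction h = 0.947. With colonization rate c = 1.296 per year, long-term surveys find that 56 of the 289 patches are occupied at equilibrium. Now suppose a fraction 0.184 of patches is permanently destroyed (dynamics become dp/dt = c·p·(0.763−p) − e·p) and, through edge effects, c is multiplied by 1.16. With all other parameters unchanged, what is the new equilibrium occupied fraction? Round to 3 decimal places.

Observed p* = 56/289 = 0.19377.
Balance c(h−p*) = e gives e = 1.296×(0.947 − 0.19377) = 0.97619.
New p* = 0.763 − e/c = 0.763 − 0.97619/1.50336 = 0.11366.

0.114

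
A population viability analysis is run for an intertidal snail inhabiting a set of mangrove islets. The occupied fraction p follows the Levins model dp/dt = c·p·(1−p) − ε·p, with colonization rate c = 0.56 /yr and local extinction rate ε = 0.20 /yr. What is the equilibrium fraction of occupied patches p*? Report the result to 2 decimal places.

0.64

Setting dp/dt = 0 and dividing through by p* gives c·(1−p*) = ε.
So p* = 1 − ε/c = 1 − 0.20/0.56 = 1 − 0.3571 = 0.6429.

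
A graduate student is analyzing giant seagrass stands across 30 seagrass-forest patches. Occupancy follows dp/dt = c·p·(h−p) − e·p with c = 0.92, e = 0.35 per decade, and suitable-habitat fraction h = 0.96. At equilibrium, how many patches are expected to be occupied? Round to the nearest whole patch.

17

p* = h − e/c = 0.96 − 0.3804 = 0.5796.
Expected occupied patches = N × p* = 30 × 0.5796 = 17.39 ≈ 17.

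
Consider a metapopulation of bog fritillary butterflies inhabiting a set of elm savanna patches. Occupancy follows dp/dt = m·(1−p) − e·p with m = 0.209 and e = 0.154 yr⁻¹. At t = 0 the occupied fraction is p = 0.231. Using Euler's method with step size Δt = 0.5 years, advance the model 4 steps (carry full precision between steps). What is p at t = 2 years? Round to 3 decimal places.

0.421

Update rule: p ← p + [m·(1−p) − e·p]·Δt with Δt = 0.5.
step 1: Δp = +0.06257, p = 0.29357
step 2: Δp = +0.05122, p = 0.34479
step 3: Δp = +0.04192, p = 0.38671
step 4: Δp = +0.03431, p = 0.42102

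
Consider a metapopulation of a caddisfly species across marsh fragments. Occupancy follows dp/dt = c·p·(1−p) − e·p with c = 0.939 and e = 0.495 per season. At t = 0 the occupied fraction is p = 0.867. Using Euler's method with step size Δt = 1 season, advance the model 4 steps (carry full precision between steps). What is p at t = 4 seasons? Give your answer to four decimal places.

0.4829

Update rule: p ← p + [c·p·(1−p) − e·p]·Δt with Δt = 1.
step 1: Δp = -0.32089, p = 0.54611
step 2: Δp = -0.03757, p = 0.50854
step 3: Δp = -0.01705, p = 0.49149
step 4: Δp = -0.00861, p = 0.48289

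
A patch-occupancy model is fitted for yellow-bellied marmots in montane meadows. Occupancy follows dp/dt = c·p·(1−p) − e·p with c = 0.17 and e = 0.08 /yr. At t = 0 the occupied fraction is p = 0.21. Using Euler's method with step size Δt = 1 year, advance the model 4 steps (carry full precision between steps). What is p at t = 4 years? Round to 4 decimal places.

0.2566

Update rule: p ← p + [c·p·(1−p) − e·p]·Δt with Δt = 1.
t = 1: p = 0.21000 + (+0.01140) = 0.22140
t = 2: p = 0.22140 + (+0.01159) = 0.23300
t = 3: p = 0.23300 + (+0.01174) = 0.24474
t = 4: p = 0.24474 + (+0.01184) = 0.25658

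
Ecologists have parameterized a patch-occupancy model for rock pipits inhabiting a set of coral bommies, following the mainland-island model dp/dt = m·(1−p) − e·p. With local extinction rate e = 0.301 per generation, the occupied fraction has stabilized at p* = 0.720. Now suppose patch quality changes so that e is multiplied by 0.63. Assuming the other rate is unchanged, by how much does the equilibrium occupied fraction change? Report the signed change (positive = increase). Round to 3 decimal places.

0.083

Balance m(1−p*) = e·p* gives m = e·p*/(1−p*) = 0.301×0.72000/0.28000 = 0.77400.
New p* = m/(m+e) = 0.77400/(0.77400+0.18963) = 0.80321.
Δp* = 0.80321 − 0.72000 = +0.08321.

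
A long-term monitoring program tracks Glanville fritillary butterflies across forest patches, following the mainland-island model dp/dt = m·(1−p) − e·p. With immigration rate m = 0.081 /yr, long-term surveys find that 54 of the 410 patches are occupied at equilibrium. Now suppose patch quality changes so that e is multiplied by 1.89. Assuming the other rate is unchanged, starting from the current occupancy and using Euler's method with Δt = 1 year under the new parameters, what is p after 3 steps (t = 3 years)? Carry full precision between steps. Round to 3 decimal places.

0.074

Observed p* = 54/410 = 0.13171.
Balance m(1−p*) = e·p* gives e = m(1−p*)/p* = 0.081×0.86829/0.13171 = 0.53400.
Starting from p₀ = 0.13171; update p ← p + (dp/dt)·Δt with the new parameters.
  1  |  dp/dt·Δt = -0.062595  |  p_1 = 0.069112
  2  |  dp/dt·Δt = +0.005650  |  p_2 = 0.074762
  3  |  dp/dt·Δt = -0.000510  |  p_3 = 0.074252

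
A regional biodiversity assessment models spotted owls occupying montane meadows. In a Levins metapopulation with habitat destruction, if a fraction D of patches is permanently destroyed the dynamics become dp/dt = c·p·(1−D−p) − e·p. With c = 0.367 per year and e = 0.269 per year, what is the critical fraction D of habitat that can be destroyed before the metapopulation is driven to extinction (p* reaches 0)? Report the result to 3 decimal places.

The nontrivial equilibrium is p* = (1−D) − e/c; extinction occurs when this hits zero.
So D_crit = 1 − e/c = 1 − 0.269/0.367 = 1 − 0.7330 = 0.2670.
This equals the undisturbed p*, a classic result of Lande's extension.

0.267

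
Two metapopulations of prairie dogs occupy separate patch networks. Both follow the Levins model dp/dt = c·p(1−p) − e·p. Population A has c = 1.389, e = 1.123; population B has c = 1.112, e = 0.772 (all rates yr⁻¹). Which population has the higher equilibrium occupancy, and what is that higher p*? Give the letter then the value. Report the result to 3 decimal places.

A: p*_A = 1 − 1.123/1.389 = 0.1915.
B: p*_B = 1 − 0.772/1.112 = 0.3058.
B is higher at 0.3058.

B, 0.306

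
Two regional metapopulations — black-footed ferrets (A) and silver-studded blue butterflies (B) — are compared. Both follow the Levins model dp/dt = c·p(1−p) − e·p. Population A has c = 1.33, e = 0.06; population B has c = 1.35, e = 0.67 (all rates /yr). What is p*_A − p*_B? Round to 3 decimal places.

0.451

A: p*_A = 1 − 0.06/1.33 = 0.9549.
B: p*_B = 1 − 0.67/1.35 = 0.5037.
p*_A − p*_B = 0.9549 − 0.5037 = 0.4512.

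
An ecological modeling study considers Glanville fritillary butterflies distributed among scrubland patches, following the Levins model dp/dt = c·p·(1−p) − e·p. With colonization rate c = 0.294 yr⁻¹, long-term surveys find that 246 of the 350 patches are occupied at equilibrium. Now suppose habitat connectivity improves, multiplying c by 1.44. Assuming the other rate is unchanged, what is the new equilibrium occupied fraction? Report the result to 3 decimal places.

Observed p* = 246/350 = 0.70286.
Balance c(1−p*) = e gives e = 0.294×(1 − 0.70286) = 0.08736.
New p* = 1 − e/c = 1 − 0.08736/0.42336 = 0.79365.

0.794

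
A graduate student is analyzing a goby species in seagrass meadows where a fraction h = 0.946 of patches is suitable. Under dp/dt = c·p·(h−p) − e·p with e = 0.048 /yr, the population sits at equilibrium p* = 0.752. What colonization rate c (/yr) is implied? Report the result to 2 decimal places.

At equilibrium c(h−p*) = e, so c = e/(h−p*).
c = 0.048/(0.946 − 0.752) = 0.048/0.1940 = 0.2474.

0.25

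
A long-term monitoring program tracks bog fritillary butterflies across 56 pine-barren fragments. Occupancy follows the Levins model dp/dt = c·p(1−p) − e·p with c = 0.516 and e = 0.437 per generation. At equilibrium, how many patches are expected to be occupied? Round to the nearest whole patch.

9

p* = 1 − e/c = 1 − 0.437/0.516 = 0.1531.
Expected occupied patches = N × p* = 56 × 0.1531 = 8.57 ≈ 9.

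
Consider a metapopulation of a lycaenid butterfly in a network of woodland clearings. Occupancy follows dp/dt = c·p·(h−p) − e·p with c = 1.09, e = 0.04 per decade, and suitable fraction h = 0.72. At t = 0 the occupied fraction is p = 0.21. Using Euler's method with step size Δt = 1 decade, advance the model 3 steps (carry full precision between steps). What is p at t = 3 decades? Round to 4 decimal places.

0.5606

Update rule: p ← p + [c·p·(h−p) − e·p]·Δt with Δt = 1.
step 1: Δp = +0.10834, p = 0.31834
step 2: Δp = +0.12664, p = 0.44498
step 3: Δp = +0.11559, p = 0.56057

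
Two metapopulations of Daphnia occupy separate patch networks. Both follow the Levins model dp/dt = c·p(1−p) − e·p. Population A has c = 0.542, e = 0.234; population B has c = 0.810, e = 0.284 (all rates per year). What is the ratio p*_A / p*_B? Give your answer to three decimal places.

A: p*_A = 1 − 0.234/0.542 = 0.5683.
B: p*_B = 1 − 0.284/0.810 = 0.6494.
p*_A / p*_B = 0.5683/0.6494 = 0.8751.

0.875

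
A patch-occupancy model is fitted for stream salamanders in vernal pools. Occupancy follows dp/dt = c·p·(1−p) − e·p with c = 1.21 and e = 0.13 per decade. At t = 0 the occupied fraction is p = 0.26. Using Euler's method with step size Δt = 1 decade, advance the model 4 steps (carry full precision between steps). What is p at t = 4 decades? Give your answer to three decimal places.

Update rule: p ← p + [c·p·(1−p) − e·p]·Δt with Δt = 1.
step 1: Δp = +0.19900, p = 0.45900
step 2: Δp = +0.24080, p = 0.69980
step 3: Δp = +0.16322, p = 0.86302
step 4: Δp = +0.03085, p = 0.89387

0.894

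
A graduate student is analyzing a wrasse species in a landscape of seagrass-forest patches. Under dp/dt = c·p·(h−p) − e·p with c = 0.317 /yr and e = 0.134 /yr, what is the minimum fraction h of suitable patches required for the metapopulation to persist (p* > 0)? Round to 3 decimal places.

p* = h − e/c is positive only when h > e/c.
h_min = e/c = 0.134/0.317 = 0.4227.

0.423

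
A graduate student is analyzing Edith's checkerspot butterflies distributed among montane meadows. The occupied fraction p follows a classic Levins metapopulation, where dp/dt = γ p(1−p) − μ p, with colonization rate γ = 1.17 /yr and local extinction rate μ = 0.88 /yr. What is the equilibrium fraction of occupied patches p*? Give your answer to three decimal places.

0.248

Setting dp/dt = 0 and dividing through by p* gives γ·(1−p*) = μ.
So p* = 1 − μ/γ = 1 − 0.88/1.17 = 1 − 0.7521 = 0.2479.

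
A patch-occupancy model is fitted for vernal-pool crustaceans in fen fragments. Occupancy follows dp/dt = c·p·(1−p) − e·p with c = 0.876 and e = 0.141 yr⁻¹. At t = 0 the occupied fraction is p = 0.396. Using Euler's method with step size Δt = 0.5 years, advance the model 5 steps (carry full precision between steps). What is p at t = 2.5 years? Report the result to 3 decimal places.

Update rule: p ← p + [c·p·(1−p) − e·p]·Δt with Δt = 0.5.
step 1: Δp = +0.07684, p = 0.47284
step 2: Δp = +0.07584, p = 0.54869
step 3: Δp = +0.06978, p = 0.61847
step 4: Δp = +0.05975, p = 0.67822
step 5: Δp = +0.04777, p = 0.72599

0.726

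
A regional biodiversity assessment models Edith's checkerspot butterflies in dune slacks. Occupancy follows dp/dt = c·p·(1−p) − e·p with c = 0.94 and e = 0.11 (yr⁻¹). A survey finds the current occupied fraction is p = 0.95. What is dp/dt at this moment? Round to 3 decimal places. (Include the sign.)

-0.060

Colonization term: c·p·(1−p) = 0.94×0.95×0.0500 = 0.04465.
Extinction term: e·p = 0.10450.
dp/dt = 0.04465 − 0.10450 = -0.05985.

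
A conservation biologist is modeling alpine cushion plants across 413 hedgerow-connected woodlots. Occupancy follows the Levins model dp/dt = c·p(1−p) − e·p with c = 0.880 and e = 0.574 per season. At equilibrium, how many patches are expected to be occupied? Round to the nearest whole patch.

144

p* = 1 − e/c = 1 − 0.574/0.880 = 0.3477.
Expected occupied patches = N × p* = 413 × 0.3477 = 143.61 ≈ 144.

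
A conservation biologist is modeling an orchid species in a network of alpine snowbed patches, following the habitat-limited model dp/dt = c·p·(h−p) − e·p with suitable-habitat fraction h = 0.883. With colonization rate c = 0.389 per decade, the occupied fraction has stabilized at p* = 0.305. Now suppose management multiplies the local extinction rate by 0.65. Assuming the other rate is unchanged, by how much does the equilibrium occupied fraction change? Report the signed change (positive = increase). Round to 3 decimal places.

Balance c(h−p*) = e gives e = 0.389×(0.883 − 0.30500) = 0.22484.
New p* = 0.883 − e/c = 0.883 − 0.14615/0.38900 = 0.50729.
Δp* = 0.50729 − 0.30500 = +0.20229.

0.202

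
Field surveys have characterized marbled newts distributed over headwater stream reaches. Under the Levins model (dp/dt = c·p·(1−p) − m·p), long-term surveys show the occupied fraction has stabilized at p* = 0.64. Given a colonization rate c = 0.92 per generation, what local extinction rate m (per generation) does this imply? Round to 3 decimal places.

0.331

At equilibrium c(1−p*) = m.
m = 0.92 × (1 − 0.64) = 0.92 × 0.3600 = 0.3312.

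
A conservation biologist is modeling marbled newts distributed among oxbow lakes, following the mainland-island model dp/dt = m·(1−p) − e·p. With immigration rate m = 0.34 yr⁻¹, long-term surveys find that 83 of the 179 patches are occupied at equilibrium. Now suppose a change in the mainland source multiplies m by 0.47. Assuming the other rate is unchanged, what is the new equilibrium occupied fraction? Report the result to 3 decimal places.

Observed p* = 83/179 = 0.46369.
Balance m(1−p*) = e·p* gives e = m(1−p*)/p* = 0.34×0.53631/0.46369 = 0.39325.
New p* = m/(m+e) = 0.15980/(0.15980+0.39325) = 0.28894.

0.289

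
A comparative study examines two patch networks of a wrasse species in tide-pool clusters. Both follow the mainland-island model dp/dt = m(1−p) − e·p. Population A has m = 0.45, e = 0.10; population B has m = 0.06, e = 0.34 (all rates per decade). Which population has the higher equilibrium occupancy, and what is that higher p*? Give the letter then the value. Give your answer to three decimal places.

A: p*_A = m/(m+e) = 0.45/0.5500 = 0.8182.
B: p*_B = 0.06/0.4000 = 0.1500.
A is higher at 0.8182.

A, 0.818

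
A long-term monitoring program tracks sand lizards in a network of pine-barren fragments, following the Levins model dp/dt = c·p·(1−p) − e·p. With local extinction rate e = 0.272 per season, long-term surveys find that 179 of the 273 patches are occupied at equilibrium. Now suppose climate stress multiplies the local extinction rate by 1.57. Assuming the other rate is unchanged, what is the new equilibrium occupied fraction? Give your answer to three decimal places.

Observed p* = 179/273 = 0.65568.
Balance c(1−p*) = e gives c = e/(1 − 0.65568) = 0.272/0.34432 = 0.78996.
New p* = 1 − e/c = 1 − 0.42704/0.78996 = 0.45942.

0.459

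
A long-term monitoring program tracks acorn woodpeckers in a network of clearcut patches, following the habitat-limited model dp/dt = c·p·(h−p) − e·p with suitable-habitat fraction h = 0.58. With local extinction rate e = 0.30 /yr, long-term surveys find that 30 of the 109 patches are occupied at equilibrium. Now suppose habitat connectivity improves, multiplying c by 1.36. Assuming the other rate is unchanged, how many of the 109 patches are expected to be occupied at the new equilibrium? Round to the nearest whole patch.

Observed p* = 30/109 = 0.27523.
Balance c(h−p*) = e gives c = e/(0.58 − 0.27523) = 0.30/0.30477 = 0.98435.
New p* = 0.58 − e/c = 0.58 − 0.30000/1.33872 = 0.35591.
Expected occupied = 109 × 0.35591 = 38.79 ≈ 39.

39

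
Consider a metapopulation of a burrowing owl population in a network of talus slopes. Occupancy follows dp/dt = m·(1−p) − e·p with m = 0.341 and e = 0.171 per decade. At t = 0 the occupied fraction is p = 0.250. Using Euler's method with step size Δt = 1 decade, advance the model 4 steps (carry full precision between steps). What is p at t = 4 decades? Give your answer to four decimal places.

Update rule: p ← p + [m·(1−p) − e·p]·Δt with Δt = 1.
step 1: Δp = +0.21300, p = 0.46300
step 2: Δp = +0.10394, p = 0.56694
step 3: Δp = +0.05072, p = 0.61767
step 4: Δp = +0.02475, p = 0.64242

0.6424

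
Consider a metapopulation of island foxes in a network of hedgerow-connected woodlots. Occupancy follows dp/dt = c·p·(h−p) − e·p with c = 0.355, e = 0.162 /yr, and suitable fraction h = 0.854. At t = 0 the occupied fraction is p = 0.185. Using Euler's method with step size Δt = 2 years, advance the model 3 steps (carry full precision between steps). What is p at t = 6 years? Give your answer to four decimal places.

Update rule: p ← p + [c·p·(h−p) − e·p]·Δt with Δt = 2.
step 1: Δp = +0.02793, p = 0.21293
step 2: Δp = +0.02793, p = 0.24086
step 3: Δp = +0.02681, p = 0.26768

0.2677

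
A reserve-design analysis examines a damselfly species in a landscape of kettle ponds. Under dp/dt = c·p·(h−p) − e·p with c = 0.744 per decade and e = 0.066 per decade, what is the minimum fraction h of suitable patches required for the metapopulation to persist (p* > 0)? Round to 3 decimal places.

0.089

p* = h − e/c is positive only when h > e/c.
h_min = e/c = 0.066/0.744 = 0.0887.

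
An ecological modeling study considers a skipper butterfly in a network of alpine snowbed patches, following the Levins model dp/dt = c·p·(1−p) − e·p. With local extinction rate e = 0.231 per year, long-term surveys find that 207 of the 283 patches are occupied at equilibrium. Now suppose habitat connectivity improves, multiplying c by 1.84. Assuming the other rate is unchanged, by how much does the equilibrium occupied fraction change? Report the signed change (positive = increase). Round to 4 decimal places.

0.1226

Observed p* = 207/283 = 0.73145.
Balance c(1−p*) = e gives c = e/(1 − 0.73145) = 0.231/0.26855 = 0.86018.
New p* = 1 − e/c = 1 − 0.23100/1.58273 = 0.85405.
Δp* = 0.85405 − 0.73145 = +0.12260.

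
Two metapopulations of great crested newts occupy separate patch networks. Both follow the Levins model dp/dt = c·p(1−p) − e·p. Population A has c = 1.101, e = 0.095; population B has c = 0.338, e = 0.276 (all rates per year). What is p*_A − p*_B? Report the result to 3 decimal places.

A: p*_A = 1 − 0.095/1.101 = 0.9137.
B: p*_B = 1 − 0.276/0.338 = 0.1834.
p*_A − p*_B = 0.9137 − 0.1834 = 0.7303.

0.730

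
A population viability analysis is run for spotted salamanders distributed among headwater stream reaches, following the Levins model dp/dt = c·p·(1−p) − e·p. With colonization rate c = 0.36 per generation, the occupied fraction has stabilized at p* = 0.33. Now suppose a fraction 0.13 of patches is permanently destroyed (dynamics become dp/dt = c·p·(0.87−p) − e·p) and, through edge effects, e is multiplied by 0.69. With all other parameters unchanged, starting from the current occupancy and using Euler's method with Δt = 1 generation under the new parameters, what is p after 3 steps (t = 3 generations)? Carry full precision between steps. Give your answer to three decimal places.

0.355

Balance c(1−p*) = e gives e = 0.36×(1 − 0.33000) = 0.24120.
Starting from p₀ = 0.33000; update p ← p + (dp/dt)·Δt with the new parameters.
p: 0.33000 → 0.33923  (Δp = +0.00923)
p: 0.33923 → 0.34759  (Δp = +0.00836)
p: 0.34759 → 0.35511  (Δp = +0.00752)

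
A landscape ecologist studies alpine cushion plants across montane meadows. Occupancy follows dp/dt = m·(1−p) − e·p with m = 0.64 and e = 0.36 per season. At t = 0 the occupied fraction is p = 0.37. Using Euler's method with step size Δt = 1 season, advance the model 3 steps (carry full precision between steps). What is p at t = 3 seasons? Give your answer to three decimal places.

0.640

Update rule: p ← p + [m·(1−p) − e·p]·Δt with Δt = 1.
step 1: Δp = +0.27000, p = 0.64000
step 2: Δp = +0.00000, p = 0.64000
step 3: Δp = +0.00000, p = 0.64000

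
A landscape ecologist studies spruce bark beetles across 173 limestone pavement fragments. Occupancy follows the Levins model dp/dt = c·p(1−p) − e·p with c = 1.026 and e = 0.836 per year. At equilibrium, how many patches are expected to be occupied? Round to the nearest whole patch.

p* = 1 − e/c = 1 − 0.836/1.026 = 0.1852.
Expected occupied patches = N × p* = 173 × 0.1852 = 32.04 ≈ 32.

32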